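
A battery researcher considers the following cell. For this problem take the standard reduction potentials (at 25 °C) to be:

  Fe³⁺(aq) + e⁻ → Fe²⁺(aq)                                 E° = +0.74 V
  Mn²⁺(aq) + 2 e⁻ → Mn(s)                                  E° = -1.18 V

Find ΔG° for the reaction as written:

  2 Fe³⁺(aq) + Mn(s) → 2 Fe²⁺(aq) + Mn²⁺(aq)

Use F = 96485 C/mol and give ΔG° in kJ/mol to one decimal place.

-370.5 kJ/mol

As written, Fe³⁺/Fe²⁺ is reduced (cathode) and Mn²⁺/Mn is oxidised (anode), so E°cell = (+0.74) − (-1.18) = +1.92 V.
Balancing electrons gives n = 2.
ΔG° = −nFE° = −(2)(96485)(+1.92) = -370,502 J = -370.5 kJ/mol.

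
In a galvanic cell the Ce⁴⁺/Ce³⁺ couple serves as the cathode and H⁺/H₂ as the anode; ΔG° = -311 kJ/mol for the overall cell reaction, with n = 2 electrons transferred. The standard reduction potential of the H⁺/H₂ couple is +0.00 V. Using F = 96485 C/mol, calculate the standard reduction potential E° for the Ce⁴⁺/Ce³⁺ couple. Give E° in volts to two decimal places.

+1.61 V

E°cell = −ΔG°/(nF) = −(-311×10³)/((2)(96485)) = +1.612 V.
Since Ce⁴⁺/Ce³⁺ is the cathode and H⁺/H₂ the anode, E°cell = E°(Ce⁴⁺/Ce³⁺) − E°(H⁺/H₂).
So E°(Ce⁴⁺/Ce³⁺) = E°cell + E°(H⁺/H₂) = +1.612 + (+0.00) = +1.61 V.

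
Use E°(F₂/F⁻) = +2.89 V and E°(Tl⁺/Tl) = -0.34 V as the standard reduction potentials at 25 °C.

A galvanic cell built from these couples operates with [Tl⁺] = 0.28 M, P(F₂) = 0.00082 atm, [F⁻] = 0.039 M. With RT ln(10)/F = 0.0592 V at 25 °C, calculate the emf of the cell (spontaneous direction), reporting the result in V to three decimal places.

F₂/F⁻ is the cathode (higher E°), Tl⁺/Tl the anode: E°cell = +2.89 − (-0.34) = +3.23 V, n = 2.
Overall: F₂(g) + 2 Tl(s) → 2 F⁻(aq) + 2 Tl⁺(aq)
Q = [F⁻]^2·[Tl⁺]^2 / (P(F₂)); log Q = -0.837.
E = E° − (0.0592/n) log Q = +3.23 − (0.0592/2)(-0.837) = +3.255 V.

+3.255 V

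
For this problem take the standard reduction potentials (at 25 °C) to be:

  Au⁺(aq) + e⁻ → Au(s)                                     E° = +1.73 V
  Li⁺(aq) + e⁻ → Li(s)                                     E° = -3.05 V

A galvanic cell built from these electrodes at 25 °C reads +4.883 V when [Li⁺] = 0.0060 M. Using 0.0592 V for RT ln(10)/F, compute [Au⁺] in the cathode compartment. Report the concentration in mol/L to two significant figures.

0.33 M

Au⁺/Au is the cathode, Li⁺/Li the anode: E°cell = +4.78 V, n = 1.
Overall reaction: Au⁺(aq) + Li(s) → Au(s) + Li⁺(aq); Q = [Li⁺]^1/[Au⁺]^1.
From E = E° − (0.0592/n) log Q: log Q = (E° − E)·n/0.0592 = (+4.78 − (+4.883))·1/0.0592 = -1.7399.
So 1·log[Au⁺] = 1·log(0.006) − log Q = -2.2218 − (-1.7399) = -0.4819; [Au⁺] = 10^(-0.4819) ≈ 0.33 M.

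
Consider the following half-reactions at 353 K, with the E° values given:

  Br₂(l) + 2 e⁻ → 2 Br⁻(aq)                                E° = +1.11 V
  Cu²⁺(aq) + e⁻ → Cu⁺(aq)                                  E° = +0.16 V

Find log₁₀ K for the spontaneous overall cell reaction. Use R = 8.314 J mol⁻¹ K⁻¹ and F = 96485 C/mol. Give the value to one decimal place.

Cathode: Br₂/Br⁻; anode: Cu²⁺/Cu⁺. E°cell = (+1.11) − (+0.16) = +0.95 V, with n = 2.
ΔG° = −nFE° = −RT ln K, so ln K = nFE°/(RT) = (2)(96485)(+0.95) / ((8.314)(353)) = 62.464.
log₁₀ K = 62.464 / ln 10 = 27.1.

27.1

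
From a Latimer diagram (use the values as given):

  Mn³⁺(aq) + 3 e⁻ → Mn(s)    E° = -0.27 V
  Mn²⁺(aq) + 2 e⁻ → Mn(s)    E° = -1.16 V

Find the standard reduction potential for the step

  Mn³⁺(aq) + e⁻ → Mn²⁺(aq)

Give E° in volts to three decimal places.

Sequential free energies add, so n₃E°₃ = n₁E°₁ + n₂E°₂.
With n₃ = 3, and the known step contributing 2×(-1.16) V, the unknown satisfies 1·E° = 3×(-0.27) − 2×(-1.16) = +1.510.
E° = +1.510 / 1 = +1.510 V.

+1.510 V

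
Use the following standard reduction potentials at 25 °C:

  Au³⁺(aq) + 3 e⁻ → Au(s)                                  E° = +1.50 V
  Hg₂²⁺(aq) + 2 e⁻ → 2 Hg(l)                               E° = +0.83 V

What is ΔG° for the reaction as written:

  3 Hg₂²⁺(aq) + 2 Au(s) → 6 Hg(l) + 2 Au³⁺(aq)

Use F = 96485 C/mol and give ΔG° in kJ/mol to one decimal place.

As written, Hg₂²⁺/Hg is reduced (cathode) and Au³⁺/Au is oxidised (anode), so E°cell = (+0.83) − (+1.50) = -0.67 V.
Balancing electrons gives n = 6.
ΔG° = −nFE° = −(6)(96485)(-0.67) = 387,870 J = +387.9 kJ/mol.

+387.9 kJ/mol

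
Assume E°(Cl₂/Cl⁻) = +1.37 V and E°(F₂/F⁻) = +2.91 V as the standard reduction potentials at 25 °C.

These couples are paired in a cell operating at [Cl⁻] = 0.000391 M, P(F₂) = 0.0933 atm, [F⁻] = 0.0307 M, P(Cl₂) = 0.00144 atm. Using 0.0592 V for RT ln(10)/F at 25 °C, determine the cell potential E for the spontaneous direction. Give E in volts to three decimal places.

F₂/F⁻ is the cathode (higher E°), Cl₂/Cl⁻ the anode: E°cell = +2.91 − (+1.37) = +1.54 V, n = 2.
Overall: F₂(g) + 2 Cl⁻(aq) → 2 F⁻(aq) + Cl₂(g)
Q = [F⁻]^2·P(Cl₂) / (P(F₂)·[Cl⁻]^2); log Q = 1.978.
E = E° − (0.0592/n) log Q = +1.54 − (0.0592/2)(1.978) = +1.481 V.

+1.481 V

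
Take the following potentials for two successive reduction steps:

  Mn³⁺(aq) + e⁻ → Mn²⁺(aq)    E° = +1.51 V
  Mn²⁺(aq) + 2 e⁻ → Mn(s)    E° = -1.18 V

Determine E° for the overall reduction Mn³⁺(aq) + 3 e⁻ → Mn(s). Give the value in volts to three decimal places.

-0.283 V

Standard free energies of sequential steps add: ΔG°₃ = ΔG°₁ + ΔG°₂, so n₃E°₃ = n₁E°₁ + n₂E°₂.
E°₃ = (1×+1.51 + 2×-1.18) / 3 = (-0.850) / 3 = -0.283 V.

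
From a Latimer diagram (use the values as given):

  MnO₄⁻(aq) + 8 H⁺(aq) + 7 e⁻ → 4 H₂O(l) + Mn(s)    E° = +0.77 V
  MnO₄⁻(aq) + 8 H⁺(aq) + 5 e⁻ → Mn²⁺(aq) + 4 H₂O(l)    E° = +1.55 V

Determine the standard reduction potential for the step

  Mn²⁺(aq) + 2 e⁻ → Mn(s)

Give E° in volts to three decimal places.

Sequential free energies add, so n₃E°₃ = n₁E°₁ + n₂E°₂.
With n₃ = 7, and the known step contributing 5×(+1.55) V, the unknown satisfies 2·E° = 7×(+0.77) − 5×(+1.55) = -2.360.
E° = -2.360 / 2 = -1.180 V.

-1.180 V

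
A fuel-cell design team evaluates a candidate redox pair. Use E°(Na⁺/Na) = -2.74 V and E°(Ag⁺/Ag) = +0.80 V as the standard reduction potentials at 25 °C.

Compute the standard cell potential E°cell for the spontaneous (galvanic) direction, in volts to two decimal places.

The Ag⁺/Ag couple has the higher reduction potential, so it is the cathode; Na⁺/Na is oxidised at the anode.
E°cell = E°(cathode) − E°(anode) = (+0.80) − (-2.74) = +3.54 V.
Since E°cell > 0, the reaction is spontaneous under standard conditions.

+3.54 V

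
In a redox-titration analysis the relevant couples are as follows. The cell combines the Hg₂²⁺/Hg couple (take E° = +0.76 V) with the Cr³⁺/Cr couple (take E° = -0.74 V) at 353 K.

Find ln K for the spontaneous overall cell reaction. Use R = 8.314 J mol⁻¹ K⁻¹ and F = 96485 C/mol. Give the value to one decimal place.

295.9

Cathode: Hg₂²⁺/Hg; anode: Cr³⁺/Cr. E°cell = (+0.76) − (-0.74) = +1.50 V, with n = 6.
ΔG° = −nFE° = −RT ln K, so ln K = nFE°/(RT) = (6)(96485)(+1.50) / ((8.314)(353)) = 295.881.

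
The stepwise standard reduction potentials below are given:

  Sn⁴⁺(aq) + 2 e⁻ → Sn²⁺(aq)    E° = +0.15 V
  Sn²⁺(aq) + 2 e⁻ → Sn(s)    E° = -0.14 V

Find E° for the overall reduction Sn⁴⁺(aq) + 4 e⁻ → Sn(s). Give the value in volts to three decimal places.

Adding the free-energy changes (−nFE°) of the two steps gives −n₃FE°₃ = −n₁FE°₁ − n₂FE°₂.
E°₃ = (2×+0.15 + 2×-0.14) / 4 = (+0.020) / 4 = +0.005 V.

+0.005 V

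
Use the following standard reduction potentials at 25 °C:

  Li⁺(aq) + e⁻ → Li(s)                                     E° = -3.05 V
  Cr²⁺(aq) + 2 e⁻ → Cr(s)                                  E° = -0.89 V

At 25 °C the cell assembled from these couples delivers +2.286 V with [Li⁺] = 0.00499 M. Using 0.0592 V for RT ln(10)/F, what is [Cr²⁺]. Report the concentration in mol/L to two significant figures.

Cr²⁺/Cr is the cathode, Li⁺/Li the anode: E°cell = +2.16 V, n = 2.
Overall reaction: Cr²⁺(aq) + 2 Li(s) → Cr(s) + 2 Li⁺(aq); Q = [Li⁺]^2/[Cr²⁺]^1.
From E = E° − (0.0592/n) log Q: log Q = (E° − E)·n/0.0592 = (+2.16 − (+2.286))·2/0.0592 = -4.2568.
So 1·log[Cr²⁺] = 2·log(0.00499) − log Q = -4.6038 − (-4.2568) = -0.3470; [Cr²⁺] = 10^(-0.3470) ≈ 0.45 M.

0.45 M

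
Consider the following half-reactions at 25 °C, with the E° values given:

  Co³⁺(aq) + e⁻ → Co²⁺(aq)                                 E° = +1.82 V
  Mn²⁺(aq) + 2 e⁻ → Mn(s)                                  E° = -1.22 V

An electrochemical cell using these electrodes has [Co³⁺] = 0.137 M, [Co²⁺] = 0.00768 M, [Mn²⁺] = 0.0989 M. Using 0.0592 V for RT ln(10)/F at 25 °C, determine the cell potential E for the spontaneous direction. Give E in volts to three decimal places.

+3.144 V

Co³⁺/Co²⁺ is the cathode (higher E°), Mn²⁺/Mn the anode: E°cell = +1.82 − (-1.22) = +3.04 V, n = 2.
Overall: 2 Co³⁺(aq) + Mn(s) → 2 Co²⁺(aq) + Mn²⁺(aq)
Q = [Co²⁺]^2·[Mn²⁺] / ([Co³⁺]^2); log Q = -3.508.
E = E° − (0.0592/n) log Q = +3.04 − (0.0592/2)(-3.508) = +3.144 V.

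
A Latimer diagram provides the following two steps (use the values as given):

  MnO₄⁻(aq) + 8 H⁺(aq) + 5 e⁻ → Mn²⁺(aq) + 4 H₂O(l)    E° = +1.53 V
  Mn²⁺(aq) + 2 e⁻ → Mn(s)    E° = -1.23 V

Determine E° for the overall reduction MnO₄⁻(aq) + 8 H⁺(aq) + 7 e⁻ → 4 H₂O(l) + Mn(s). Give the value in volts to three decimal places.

+0.741 V

Standard free energies of sequential steps add: ΔG°₃ = ΔG°₁ + ΔG°₂, so n₃E°₃ = n₁E°₁ + n₂E°₂.
E°₃ = (5×+1.53 + 2×-1.23) / 7 = (+5.190) / 7 = +0.741 V.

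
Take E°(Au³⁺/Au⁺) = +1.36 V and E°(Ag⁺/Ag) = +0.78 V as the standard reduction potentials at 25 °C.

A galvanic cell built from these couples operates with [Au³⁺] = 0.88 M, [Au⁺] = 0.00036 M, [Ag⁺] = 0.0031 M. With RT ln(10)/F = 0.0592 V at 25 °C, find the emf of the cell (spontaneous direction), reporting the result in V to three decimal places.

+0.829 V

Au³⁺/Au⁺ is the cathode (higher E°), Ag⁺/Ag the anode: E°cell = +1.36 − (+0.78) = +0.58 V, n = 2.
Overall: Au³⁺(aq) + 2 Ag(s) → Au⁺(aq) + 2 Ag⁺(aq)
Q = [Au⁺]·[Ag⁺]^2 / ([Au³⁺]); log Q = -8.405.
E = E° − (0.0592/n) log Q = +0.58 − (0.0592/2)(-8.405) = +0.829 V.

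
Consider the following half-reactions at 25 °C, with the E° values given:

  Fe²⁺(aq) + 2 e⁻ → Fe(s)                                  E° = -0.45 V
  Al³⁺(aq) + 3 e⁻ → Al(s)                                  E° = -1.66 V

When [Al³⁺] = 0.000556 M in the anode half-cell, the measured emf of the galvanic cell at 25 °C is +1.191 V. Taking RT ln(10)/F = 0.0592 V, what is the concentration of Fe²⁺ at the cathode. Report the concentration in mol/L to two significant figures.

Fe²⁺/Fe is the cathode, Al³⁺/Al the anode: E°cell = +1.21 V, n = 6.
Overall reaction: 3 Fe²⁺(aq) + 2 Al(s) → 3 Fe(s) + 2 Al³⁺(aq); Q = [Al³⁺]^2/[Fe²⁺]^3.
From E = E° − (0.0592/n) log Q: log Q = (E° − E)·n/0.0592 = (+1.21 − (+1.191))·6/0.0592 = 1.9257.
So 3·log[Fe²⁺] = 2·log(0.000556) − log Q = -6.5099 − (1.9257) = -8.4356; log[Fe²⁺] = -8.4356 / 3 = -2.8119; [Fe²⁺] = 10^(-2.8119) ≈ 0.0015 M.

0.0015 M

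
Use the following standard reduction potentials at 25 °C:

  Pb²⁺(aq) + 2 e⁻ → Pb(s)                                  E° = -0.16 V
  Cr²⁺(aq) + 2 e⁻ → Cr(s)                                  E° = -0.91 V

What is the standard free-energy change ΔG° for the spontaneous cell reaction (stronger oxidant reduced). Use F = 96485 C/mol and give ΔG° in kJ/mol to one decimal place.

-144.7 kJ/mol

Pb²⁺/Pb (E° = -0.16 V) is the cathode; Cr²⁺/Cr (E° = -0.91 V) is the anode, so E°cell = +0.75 V.
Balancing electrons gives n = 2 (lcm of 2 and 2).
ΔG° = −nFE° = −(2)(96485)(+0.75) = -144,728 J = -144.7 kJ/mol.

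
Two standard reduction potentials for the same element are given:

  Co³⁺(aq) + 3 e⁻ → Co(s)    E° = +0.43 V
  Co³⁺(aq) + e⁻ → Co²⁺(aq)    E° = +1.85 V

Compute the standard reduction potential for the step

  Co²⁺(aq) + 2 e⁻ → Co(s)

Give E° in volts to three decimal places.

Sequential free energies add, so n₃E°₃ = n₁E°₁ + n₂E°₂.
With n₃ = 3, and the known step contributing 1×(+1.85) V, the unknown satisfies 2·E° = 3×(+0.43) − 1×(+1.85) = -0.560.
E° = -0.560 / 2 = -0.280 V.

-0.280 V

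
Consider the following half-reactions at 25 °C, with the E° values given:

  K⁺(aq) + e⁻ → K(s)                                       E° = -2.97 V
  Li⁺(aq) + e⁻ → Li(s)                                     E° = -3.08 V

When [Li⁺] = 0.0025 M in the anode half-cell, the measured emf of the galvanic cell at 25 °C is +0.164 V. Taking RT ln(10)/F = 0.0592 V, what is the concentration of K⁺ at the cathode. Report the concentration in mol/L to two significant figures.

0.020 M

K⁺/K is the cathode, Li⁺/Li the anode: E°cell = +0.11 V, n = 1.
Overall reaction: K⁺(aq) + Li(s) → K(s) + Li⁺(aq); Q = [Li⁺]^1/[K⁺]^1.
From E = E° − (0.0592/n) log Q: log Q = (E° − E)·n/0.0592 = (+0.11 − (+0.164))·1/0.0592 = -0.9122.
So 1·log[K⁺] = 1·log(0.0025) − log Q = -2.6021 − (-0.9122) = -1.6899; [K⁺] = 10^(-1.6899) ≈ 0.020 M.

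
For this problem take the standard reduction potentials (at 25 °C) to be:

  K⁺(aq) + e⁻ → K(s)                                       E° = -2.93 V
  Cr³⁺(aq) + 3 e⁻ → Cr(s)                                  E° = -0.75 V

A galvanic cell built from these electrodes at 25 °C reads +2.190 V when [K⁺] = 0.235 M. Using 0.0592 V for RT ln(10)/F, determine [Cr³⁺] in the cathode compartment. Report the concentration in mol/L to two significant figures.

Cr³⁺/Cr is the cathode, K⁺/K the anode: E°cell = +2.18 V, n = 3.
Overall reaction: Cr³⁺(aq) + 3 K(s) → Cr(s) + 3 K⁺(aq); Q = [K⁺]^3/[Cr³⁺]^1.
From E = E° − (0.0592/n) log Q: log Q = (E° − E)·n/0.0592 = (+2.18 − (+2.190))·3/0.0592 = -0.5068.
So 1·log[Cr³⁺] = 3·log(0.235) − log Q = -1.8868 − (-0.5068) = -1.3800; [Cr³⁺] = 10^(-1.3800) ≈ 0.042 M.

0.042 M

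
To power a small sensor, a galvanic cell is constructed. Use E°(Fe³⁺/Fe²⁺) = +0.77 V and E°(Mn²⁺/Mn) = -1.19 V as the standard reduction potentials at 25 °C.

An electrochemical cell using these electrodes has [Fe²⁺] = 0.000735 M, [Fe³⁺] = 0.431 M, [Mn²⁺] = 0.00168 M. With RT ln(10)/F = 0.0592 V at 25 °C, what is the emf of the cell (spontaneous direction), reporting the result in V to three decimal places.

Fe³⁺/Fe²⁺ is the cathode (higher E°), Mn²⁺/Mn the anode: E°cell = +0.77 − (-1.19) = +1.96 V, n = 2.
Overall: 2 Fe³⁺(aq) + Mn(s) → 2 Fe²⁺(aq) + Mn²⁺(aq)
Q = [Fe²⁺]^2·[Mn²⁺] / ([Fe³⁺]^2); log Q = -8.311.
E = E° − (0.0592/n) log Q = +1.96 − (0.0592/2)(-8.311) = +2.206 V.

+2.206 V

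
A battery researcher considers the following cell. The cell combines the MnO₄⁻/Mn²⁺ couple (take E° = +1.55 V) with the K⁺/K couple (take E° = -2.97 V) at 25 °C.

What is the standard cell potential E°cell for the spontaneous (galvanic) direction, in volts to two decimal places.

+4.52 V

The MnO₄⁻/Mn²⁺ couple has the higher reduction potential, so it is the cathode; K⁺/K is oxidised at the anode.
E°cell = E°(cathode) − E°(anode) = (+1.55) − (-2.97) = +4.52 V.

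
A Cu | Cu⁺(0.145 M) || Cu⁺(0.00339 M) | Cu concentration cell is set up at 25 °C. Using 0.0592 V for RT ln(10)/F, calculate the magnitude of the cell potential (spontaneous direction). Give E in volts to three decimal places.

For a concentration cell E°cell = 0. The 0.145 M side is the cathode (reduction is favoured where [Cu⁺] is higher).
With n = 1, E = −(0.0592/1) log([Cu⁺]ₐₙ/[Cu⁺]꜀ₐₜ) = −(0.0592/1) log(0.00339/0.145) = −(0.0592/1)(-1.631) = +0.097 V.

+0.097 V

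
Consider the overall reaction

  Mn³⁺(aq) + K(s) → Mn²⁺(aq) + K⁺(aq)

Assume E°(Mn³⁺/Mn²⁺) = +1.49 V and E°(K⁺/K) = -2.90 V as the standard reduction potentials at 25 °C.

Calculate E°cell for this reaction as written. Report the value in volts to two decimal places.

The Mn³⁺/Mn²⁺ couple has the higher reduction potential, so it is the cathode; K⁺/K is oxidised at the anode.
E°cell = E°(cathode) − E°(anode) = (+1.49) − (-2.90) = +4.39 V.
Since E°cell > 0, the reaction is spontaneous under standard conditions.

+4.39 V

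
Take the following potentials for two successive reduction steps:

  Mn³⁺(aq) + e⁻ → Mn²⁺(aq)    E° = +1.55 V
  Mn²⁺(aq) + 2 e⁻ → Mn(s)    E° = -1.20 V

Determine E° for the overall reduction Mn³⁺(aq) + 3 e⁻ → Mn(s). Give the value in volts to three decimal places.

Adding the free-energy changes (−nFE°) of the two steps gives −n₃FE°₃ = −n₁FE°₁ − n₂FE°₂.
E°₃ = (1×+1.55 + 2×-1.20) / 3 = (-0.850) / 3 = -0.283 V.

-0.283 V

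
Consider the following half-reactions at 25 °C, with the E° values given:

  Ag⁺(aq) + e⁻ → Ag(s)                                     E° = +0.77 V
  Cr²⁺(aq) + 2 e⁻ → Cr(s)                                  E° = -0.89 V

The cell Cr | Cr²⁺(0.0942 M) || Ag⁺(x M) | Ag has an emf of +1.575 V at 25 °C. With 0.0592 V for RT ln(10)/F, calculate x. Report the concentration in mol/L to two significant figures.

Ag⁺/Ag is the cathode, Cr²⁺/Cr the anode: E°cell = +1.66 V, n = 2.
Overall reaction: 2 Ag⁺(aq) + Cr(s) → 2 Ag(s) + Cr²⁺(aq); Q = [Cr²⁺]^1/[Ag⁺]^2.
From E = E° − (0.0592/n) log Q: log Q = (E° − E)·n/0.0592 = (+1.66 − (+1.575))·2/0.0592 = 2.8716.
So 2·log[Ag⁺] = 1·log(0.0942) − log Q = -1.0259 − (2.8716) = -3.8975; log[Ag⁺] = -3.8975 / 2 = -1.9487; [Ag⁺] = 10^(-1.9487) ≈ 0.011 M.

0.011 M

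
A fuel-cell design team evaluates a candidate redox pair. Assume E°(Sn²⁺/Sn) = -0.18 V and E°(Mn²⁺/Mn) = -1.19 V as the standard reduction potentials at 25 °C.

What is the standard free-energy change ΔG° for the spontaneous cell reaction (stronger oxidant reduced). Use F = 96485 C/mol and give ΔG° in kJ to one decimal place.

Sn²⁺/Sn (E° = -0.18 V) is the cathode; Mn²⁺/Mn (E° = -1.19 V) is the anode, so E°cell = +1.01 V.
Balancing electrons gives n = 2 (lcm of 2 and 2).
ΔG° = −nFE° = −(2)(96485)(+1.01) = -194,900 J = -194.9 kJ.

-194.9 kJ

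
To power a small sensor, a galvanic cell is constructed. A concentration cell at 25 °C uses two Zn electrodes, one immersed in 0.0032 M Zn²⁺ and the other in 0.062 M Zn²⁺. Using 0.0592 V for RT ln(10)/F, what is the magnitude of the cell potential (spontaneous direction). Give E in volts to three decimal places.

+0.038 V

For a concentration cell E°cell = 0. The 0.062 M side is the cathode (reduction is favoured where [Zn²⁺] is higher).
With n = 2, E = −(0.0592/2) log([Zn²⁺]ₐₙ/[Zn²⁺]꜀ₐₜ) = −(0.0592/2) log(0.0032/0.062) = −(0.0592/2)(-1.287) = +0.038 V.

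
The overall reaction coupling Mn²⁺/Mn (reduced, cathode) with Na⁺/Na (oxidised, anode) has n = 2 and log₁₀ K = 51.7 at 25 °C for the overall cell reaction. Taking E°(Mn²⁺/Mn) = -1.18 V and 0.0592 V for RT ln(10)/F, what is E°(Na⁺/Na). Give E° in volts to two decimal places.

-2.71 V

E°cell = (0.0592/n)·log K = (0.0592/2)(51.7) = +1.530 V.
Since Mn²⁺/Mn is the cathode and Na⁺/Na the anode, E°cell = E°(Mn²⁺/Mn) − E°(Na⁺/Na).
So E°(Na⁺/Na) = E°(Mn²⁺/Mn) − E°cell = (-1.18) − (+1.530) = -2.71 V.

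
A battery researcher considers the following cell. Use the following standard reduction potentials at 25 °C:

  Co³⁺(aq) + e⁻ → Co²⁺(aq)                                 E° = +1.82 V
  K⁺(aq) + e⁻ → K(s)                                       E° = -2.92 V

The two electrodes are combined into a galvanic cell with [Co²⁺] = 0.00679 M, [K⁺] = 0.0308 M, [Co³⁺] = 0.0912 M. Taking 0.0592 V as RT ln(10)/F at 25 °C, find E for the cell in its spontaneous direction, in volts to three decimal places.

+4.896 V

Co³⁺/Co²⁺ is the cathode (higher E°), K⁺/K the anode: E°cell = +1.82 − (-2.92) = +4.74 V, n = 1.
Overall: Co³⁺(aq) + K(s) → Co²⁺(aq) + K⁺(aq)
Q = [Co²⁺]·[K⁺] / ([Co³⁺]); log Q = -2.640.
E = E° − (0.0592/n) log Q = +4.74 − (0.0592/1)(-2.640) = +4.896 V.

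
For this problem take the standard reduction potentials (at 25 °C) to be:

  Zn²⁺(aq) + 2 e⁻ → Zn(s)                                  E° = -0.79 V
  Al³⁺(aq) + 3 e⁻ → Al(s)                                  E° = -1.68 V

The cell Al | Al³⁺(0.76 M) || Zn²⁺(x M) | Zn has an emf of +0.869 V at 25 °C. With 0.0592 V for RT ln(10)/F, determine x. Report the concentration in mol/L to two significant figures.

Zn²⁺/Zn is the cathode, Al³⁺/Al the anode: E°cell = +0.89 V, n = 6.
Overall reaction: 3 Zn²⁺(aq) + 2 Al(s) → 3 Zn(s) + 2 Al³⁺(aq); Q = [Al³⁺]^2/[Zn²⁺]^3.
From E = E° − (0.0592/n) log Q: log Q = (E° − E)·n/0.0592 = (+0.89 − (+0.869))·6/0.0592 = 2.1284.
So 3·log[Zn²⁺] = 2·log(0.76) − log Q = -0.2384 − (2.1284) = -2.3668; log[Zn²⁺] = -2.3668 / 3 = -0.7889; [Zn²⁺] = 10^(-0.7889) ≈ 0.16 M.

0.16 M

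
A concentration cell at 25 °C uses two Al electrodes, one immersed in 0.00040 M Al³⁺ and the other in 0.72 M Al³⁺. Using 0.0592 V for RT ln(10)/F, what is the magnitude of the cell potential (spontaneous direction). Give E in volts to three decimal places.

+0.064 V

For a concentration cell E°cell = 0. The 0.72 M side is the cathode (reduction is favoured where [Al³⁺] is higher).
With n = 3, E = −(0.0592/3) log([Al³⁺]ₐₙ/[Al³⁺]꜀ₐₜ) = −(0.0592/3) log(0.0004/0.72) = −(0.0592/3)(-3.255) = +0.064 V.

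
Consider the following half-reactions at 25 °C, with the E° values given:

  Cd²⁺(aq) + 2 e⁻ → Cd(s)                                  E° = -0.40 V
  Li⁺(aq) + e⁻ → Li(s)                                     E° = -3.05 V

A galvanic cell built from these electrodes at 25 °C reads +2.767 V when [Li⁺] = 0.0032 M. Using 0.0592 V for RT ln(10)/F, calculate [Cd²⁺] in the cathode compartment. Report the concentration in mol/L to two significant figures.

0.092 M

Cd²⁺/Cd is the cathode, Li⁺/Li the anode: E°cell = +2.65 V, n = 2.
Overall reaction: Cd²⁺(aq) + 2 Li(s) → Cd(s) + 2 Li⁺(aq); Q = [Li⁺]^2/[Cd²⁺]^1.
From E = E° − (0.0592/n) log Q: log Q = (E° − E)·n/0.0592 = (+2.65 − (+2.767))·2/0.0592 = -3.9527.
So 1·log[Cd²⁺] = 2·log(0.0032) − log Q = -4.9897 − (-3.9527) = -1.0370; [Cd²⁺] = 10^(-1.0370) ≈ 0.092 M.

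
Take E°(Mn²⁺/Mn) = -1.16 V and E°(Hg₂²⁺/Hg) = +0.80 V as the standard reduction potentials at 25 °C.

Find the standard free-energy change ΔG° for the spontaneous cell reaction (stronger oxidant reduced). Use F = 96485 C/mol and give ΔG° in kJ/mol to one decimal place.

-378.2 kJ/mol

Hg₂²⁺/Hg (E° = +0.80 V) is the cathode; Mn²⁺/Mn (E° = -1.16 V) is the anode, so E°cell = +1.96 V.
Balancing electrons gives n = 2 (lcm of 2 and 2).
ΔG° = −nFE° = −(2)(96485)(+1.96) = -378,221 J = -378.2 kJ/mol.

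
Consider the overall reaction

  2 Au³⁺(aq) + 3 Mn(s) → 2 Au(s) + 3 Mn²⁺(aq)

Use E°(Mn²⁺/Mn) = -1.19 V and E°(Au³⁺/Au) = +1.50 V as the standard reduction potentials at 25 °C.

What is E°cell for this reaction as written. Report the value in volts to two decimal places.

The Au³⁺/Au couple has the higher reduction potential, so it is the cathode; Mn²⁺/Mn is oxidised at the anode.
E°cell = E°(cathode) − E°(anode) = (+1.50) − (-1.19) = +2.69 V.

+2.69 V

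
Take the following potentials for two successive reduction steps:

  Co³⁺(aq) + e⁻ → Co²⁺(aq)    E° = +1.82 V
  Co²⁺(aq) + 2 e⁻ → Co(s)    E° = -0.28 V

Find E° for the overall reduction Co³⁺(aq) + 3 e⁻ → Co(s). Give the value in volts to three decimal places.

Since ΔG° = −nFE° is additive over sequential reductions, n₃E°₃ = n₁E°₁ + n₂E°₂.
E°₃ = (1×+1.82 + 2×-0.28) / 3 = (+1.260) / 3 = +0.420 V.

+0.420 V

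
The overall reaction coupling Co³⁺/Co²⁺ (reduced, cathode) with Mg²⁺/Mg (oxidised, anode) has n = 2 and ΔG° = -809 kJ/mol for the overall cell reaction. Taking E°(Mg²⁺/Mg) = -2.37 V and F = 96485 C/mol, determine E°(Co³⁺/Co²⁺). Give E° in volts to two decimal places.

+1.82 V

E°cell = −ΔG°/(nF) = −(-809×10³)/((2)(96485)) = +4.192 V.
Since Co³⁺/Co²⁺ is the cathode and Mg²⁺/Mg the anode, E°cell = E°(Co³⁺/Co²⁺) − E°(Mg²⁺/Mg).
So E°(Co³⁺/Co²⁺) = E°cell + E°(Mg²⁺/Mg) = +4.192 + (-2.37) = +1.82 V.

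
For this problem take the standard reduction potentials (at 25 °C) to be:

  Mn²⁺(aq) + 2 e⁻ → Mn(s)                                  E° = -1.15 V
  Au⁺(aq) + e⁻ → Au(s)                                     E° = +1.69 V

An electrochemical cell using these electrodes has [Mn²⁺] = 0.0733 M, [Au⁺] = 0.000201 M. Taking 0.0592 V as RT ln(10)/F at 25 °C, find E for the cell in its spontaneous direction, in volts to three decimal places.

+2.655 V

Au⁺/Au is the cathode (higher E°), Mn²⁺/Mn the anode: E°cell = +1.69 − (-1.15) = +2.84 V, n = 2.
Overall: 2 Au⁺(aq) + Mn(s) → 2 Au(s) + Mn²⁺(aq)
Q = [Mn²⁺] / ([Au⁺]^2); log Q = 6.259.
E = E° − (0.0592/n) log Q = +2.84 − (0.0592/2)(6.259) = +2.655 V.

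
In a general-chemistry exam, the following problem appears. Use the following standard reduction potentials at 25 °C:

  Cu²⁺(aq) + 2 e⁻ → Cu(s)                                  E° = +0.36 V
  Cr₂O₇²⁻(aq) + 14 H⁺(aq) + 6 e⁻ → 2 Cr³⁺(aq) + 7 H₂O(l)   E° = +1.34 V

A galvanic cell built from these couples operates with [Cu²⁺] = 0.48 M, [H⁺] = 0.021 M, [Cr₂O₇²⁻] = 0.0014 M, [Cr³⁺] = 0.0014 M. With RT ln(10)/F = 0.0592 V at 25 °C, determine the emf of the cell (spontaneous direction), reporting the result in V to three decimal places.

+0.786 V

Cr₂O₇²⁻/Cr³⁺ is the cathode (higher E°), Cu²⁺/Cu the anode: E°cell = +1.34 − (+0.36) = +0.98 V, n = 6.
Overall: Cr₂O₇²⁻(aq) + 14 H⁺(aq) + 3 Cu(s) → 2 Cr³⁺(aq) + 7 H₂O(l) + 3 Cu²⁺(aq)
Q = [Cr³⁺]^2·[Cu²⁺]^3 / ([Cr₂O₇²⁻]·[H⁺]^14); log Q = 19.679.
E = E° − (0.0592/n) log Q = +0.98 − (0.0592/6)(19.679) = +0.786 V.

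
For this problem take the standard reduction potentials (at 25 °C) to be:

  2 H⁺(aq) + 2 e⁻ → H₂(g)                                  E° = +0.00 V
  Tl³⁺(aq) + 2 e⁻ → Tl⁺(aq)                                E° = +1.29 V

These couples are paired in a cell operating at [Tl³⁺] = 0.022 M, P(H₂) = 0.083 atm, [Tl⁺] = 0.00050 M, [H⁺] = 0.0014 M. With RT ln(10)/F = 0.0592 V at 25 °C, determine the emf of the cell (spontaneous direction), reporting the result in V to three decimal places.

Tl³⁺/Tl⁺ is the cathode (higher E°), H⁺/H₂ the anode: E°cell = +1.29 − (+0.00) = +1.29 V, n = 2.
Overall: Tl³⁺(aq) + H₂(g) → Tl⁺(aq) + 2 H⁺(aq)
Q = [Tl⁺]·[H⁺]^2 / ([Tl³⁺]·P(H₂)); log Q = -6.270.
E = E° − (0.0592/n) log Q = +1.29 − (0.0592/2)(-6.270) = +1.476 V.

+1.476 V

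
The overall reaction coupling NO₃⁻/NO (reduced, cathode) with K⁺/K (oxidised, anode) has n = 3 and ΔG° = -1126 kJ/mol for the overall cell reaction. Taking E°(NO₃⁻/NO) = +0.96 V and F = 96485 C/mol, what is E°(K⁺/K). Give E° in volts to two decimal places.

-2.93 V

E°cell = −ΔG°/(nF) = −(-1126×10³)/((3)(96485)) = +3.890 V.
Since NO₃⁻/NO is the cathode and K⁺/K the anode, E°cell = E°(NO₃⁻/NO) − E°(K⁺/K).
So E°(K⁺/K) = E°(NO₃⁻/NO) − E°cell = (+0.96) − (+3.890) = -2.93 V.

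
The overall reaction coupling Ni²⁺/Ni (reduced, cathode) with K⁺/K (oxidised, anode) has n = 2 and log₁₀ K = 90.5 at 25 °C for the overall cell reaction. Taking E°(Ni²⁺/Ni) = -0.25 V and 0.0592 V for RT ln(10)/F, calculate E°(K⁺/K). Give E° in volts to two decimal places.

E°cell = (0.0592/n)·log K = (0.0592/2)(90.5) = +2.679 V.
Since Ni²⁺/Ni is the cathode and K⁺/K the anode, E°cell = E°(Ni²⁺/Ni) − E°(K⁺/K).
So E°(K⁺/K) = E°(Ni²⁺/Ni) − E°cell = (-0.25) − (+2.679) = -2.93 V.

-2.93 V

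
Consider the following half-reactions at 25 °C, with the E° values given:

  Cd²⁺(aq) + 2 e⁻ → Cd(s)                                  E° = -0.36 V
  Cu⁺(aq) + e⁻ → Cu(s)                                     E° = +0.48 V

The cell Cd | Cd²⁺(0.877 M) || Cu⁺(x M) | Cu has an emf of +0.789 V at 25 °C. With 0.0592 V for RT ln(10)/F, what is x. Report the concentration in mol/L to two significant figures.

Cu⁺/Cu is the cathode, Cd²⁺/Cd the anode: E°cell = +0.84 V, n = 2.
Overall reaction: 2 Cu⁺(aq) + Cd(s) → 2 Cu(s) + Cd²⁺(aq); Q = [Cd²⁺]^1/[Cu⁺]^2.
From E = E° − (0.0592/n) log Q: log Q = (E° − E)·n/0.0592 = (+0.84 − (+0.789))·2/0.0592 = 1.7230.
So 2·log[Cu⁺] = 1·log(0.877) − log Q = -0.0570 − (1.7230) = -1.7800; log[Cu⁺] = -1.7800 / 2 = -0.8900; [Cu⁺] = 10^(-0.8900) ≈ 0.13 M.

0.13 M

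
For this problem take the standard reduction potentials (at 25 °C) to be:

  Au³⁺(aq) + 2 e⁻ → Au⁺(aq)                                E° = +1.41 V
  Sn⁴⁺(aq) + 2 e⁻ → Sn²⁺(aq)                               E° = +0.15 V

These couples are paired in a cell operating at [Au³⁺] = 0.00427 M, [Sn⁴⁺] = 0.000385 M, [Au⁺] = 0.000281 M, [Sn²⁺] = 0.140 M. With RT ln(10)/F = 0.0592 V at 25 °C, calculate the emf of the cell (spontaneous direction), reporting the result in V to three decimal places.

Au³⁺/Au⁺ is the cathode (higher E°), Sn⁴⁺/Sn²⁺ the anode: E°cell = +1.41 − (+0.15) = +1.26 V, n = 2.
Overall: Au³⁺(aq) + Sn²⁺(aq) → Au⁺(aq) + Sn⁴⁺(aq)
Q = [Au⁺]·[Sn⁴⁺] / ([Au³⁺]·[Sn²⁺]); log Q = -3.742.
E = E° − (0.0592/n) log Q = +1.26 − (0.0592/2)(-3.742) = +1.371 V.

+1.371 V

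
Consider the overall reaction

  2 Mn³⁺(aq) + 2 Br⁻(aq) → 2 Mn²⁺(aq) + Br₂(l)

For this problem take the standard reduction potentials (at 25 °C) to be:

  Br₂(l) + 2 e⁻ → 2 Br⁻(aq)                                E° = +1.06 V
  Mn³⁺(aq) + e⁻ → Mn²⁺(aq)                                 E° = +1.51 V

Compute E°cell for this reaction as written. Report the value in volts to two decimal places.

+0.45 V

The Mn³⁺/Mn²⁺ couple has the higher reduction potential, so it is the cathode; Br₂/Br⁻ is oxidised at the anode.
E°cell = E°(cathode) − E°(anode) = (+1.51) − (+1.06) = +0.45 V.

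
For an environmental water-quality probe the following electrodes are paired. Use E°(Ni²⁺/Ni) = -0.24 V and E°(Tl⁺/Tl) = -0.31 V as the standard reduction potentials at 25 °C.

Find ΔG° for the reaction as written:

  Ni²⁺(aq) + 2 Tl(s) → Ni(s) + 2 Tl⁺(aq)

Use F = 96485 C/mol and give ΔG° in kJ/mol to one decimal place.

-13.5 kJ/mol

As written, Ni²⁺/Ni is reduced (cathode) and Tl⁺/Tl is oxidised (anode), so E°cell = (-0.24) − (-0.31) = +0.07 V.
Balancing electrons gives n = 2.
ΔG° = −nFE° = −(2)(96485)(+0.07) = -13,508 J = -13.5 kJ/mol.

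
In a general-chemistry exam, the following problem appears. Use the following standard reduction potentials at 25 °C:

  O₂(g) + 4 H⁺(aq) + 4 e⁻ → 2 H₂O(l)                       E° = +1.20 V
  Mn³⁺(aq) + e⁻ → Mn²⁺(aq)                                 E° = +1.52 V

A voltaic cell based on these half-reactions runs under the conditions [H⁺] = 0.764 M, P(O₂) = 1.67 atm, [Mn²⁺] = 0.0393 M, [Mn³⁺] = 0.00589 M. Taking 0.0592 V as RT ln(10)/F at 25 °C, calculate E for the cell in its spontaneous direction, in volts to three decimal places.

+0.275 V

Mn³⁺/Mn²⁺ is the cathode (higher E°), O₂/H₂O the anode: E°cell = +1.52 − (+1.20) = +0.32 V, n = 4.
Overall: 4 Mn³⁺(aq) + 2 H₂O(l) → 4 Mn²⁺(aq) + O₂(g) + 4 H⁺(aq)
Q = [Mn²⁺]^4·P(O₂)·[H⁺]^4 / ([Mn³⁺]^4); log Q = 3.052.
E = E° − (0.0592/n) log Q = +0.32 − (0.0592/4)(3.052) = +0.275 V.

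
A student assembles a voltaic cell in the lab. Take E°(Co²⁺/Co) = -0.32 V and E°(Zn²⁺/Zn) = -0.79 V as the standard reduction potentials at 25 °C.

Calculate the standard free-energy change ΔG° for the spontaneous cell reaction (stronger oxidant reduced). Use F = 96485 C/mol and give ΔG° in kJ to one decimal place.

Co²⁺/Co (E° = -0.32 V) is the cathode; Zn²⁺/Zn (E° = -0.79 V) is the anode, so E°cell = +0.47 V.
Balancing electrons gives n = 2 (lcm of 2 and 2).
ΔG° = −nFE° = −(2)(96485)(+0.47) = -90,696 J = -90.7 kJ.

-90.7 kJ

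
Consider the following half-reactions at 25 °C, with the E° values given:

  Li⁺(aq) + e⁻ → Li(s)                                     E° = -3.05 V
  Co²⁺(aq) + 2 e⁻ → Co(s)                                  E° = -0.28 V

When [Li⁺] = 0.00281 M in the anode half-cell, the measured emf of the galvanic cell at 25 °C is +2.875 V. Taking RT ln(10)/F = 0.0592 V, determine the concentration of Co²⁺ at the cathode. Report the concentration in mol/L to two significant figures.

0.028 M

Co²⁺/Co is the cathode, Li⁺/Li the anode: E°cell = +2.77 V, n = 2.
Overall reaction: Co²⁺(aq) + 2 Li(s) → Co(s) + 2 Li⁺(aq); Q = [Li⁺]^2/[Co²⁺]^1.
From E = E° − (0.0592/n) log Q: log Q = (E° − E)·n/0.0592 = (+2.77 − (+2.875))·2/0.0592 = -3.5473.
So 1·log[Co²⁺] = 2·log(0.00281) − log Q = -5.1026 − (-3.5473) = -1.5553; [Co²⁺] = 10^(-1.5553) ≈ 0.028 M.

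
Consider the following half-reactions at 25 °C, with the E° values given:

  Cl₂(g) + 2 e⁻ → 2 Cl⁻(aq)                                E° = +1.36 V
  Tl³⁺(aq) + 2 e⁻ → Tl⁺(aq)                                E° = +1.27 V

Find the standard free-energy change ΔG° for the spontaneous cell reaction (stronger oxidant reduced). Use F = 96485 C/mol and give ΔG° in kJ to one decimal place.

Cl₂/Cl⁻ (E° = +1.36 V) is the cathode; Tl³⁺/Tl⁺ (E° = +1.27 V) is the anode, so E°cell = +0.09 V.
Balancing electrons gives n = 2 (lcm of 2 and 2).
ΔG° = −nFE° = −(2)(96485)(+0.09) = -17,367 J = -17.4 kJ.

-17.4 kJ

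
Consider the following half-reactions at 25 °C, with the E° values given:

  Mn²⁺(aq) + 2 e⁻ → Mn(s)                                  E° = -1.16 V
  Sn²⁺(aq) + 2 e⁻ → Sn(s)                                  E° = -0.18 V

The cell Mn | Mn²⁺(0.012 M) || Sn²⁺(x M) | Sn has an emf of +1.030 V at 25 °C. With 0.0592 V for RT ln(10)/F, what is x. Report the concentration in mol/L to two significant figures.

0.59 M

Sn²⁺/Sn is the cathode, Mn²⁺/Mn the anode: E°cell = +0.98 V, n = 2.
Overall reaction: Sn²⁺(aq) + Mn(s) → Sn(s) + Mn²⁺(aq); Q = [Mn²⁺]^1/[Sn²⁺]^1.
From E = E° − (0.0592/n) log Q: log Q = (E° − E)·n/0.0592 = (+0.98 − (+1.030))·2/0.0592 = -1.6892.
So 1·log[Sn²⁺] = 1·log(0.012) − log Q = -1.9208 − (-1.6892) = -0.2316; [Sn²⁺] = 10^(-0.2316) ≈ 0.59 M.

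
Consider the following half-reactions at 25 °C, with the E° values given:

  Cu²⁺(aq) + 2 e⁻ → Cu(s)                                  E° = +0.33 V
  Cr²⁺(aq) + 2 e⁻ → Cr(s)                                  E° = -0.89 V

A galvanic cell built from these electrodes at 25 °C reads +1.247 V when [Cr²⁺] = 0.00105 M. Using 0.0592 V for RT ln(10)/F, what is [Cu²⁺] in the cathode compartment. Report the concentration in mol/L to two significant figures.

0.0086 M

Cu²⁺/Cu is the cathode, Cr²⁺/Cr the anode: E°cell = +1.22 V, n = 2.
Overall reaction: Cu²⁺(aq) + Cr(s) → Cu(s) + Cr²⁺(aq); Q = [Cr²⁺]^1/[Cu²⁺]^1.
From E = E° − (0.0592/n) log Q: log Q = (E° − E)·n/0.0592 = (+1.22 − (+1.247))·2/0.0592 = -0.9122.
So 1·log[Cu²⁺] = 1·log(0.00105) − log Q = -2.9788 − (-0.9122) = -2.0666; [Cu²⁺] = 10^(-2.0666) ≈ 0.0086 M.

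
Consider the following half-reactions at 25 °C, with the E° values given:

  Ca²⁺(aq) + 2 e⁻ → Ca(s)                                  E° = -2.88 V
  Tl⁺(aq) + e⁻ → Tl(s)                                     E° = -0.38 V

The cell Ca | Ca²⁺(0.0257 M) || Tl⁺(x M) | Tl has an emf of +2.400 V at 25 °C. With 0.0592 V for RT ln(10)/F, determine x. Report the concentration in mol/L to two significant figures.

Tl⁺/Tl is the cathode, Ca²⁺/Ca the anode: E°cell = +2.50 V, n = 2.
Overall reaction: 2 Tl⁺(aq) + Ca(s) → 2 Tl(s) + Ca²⁺(aq); Q = [Ca²⁺]^1/[Tl⁺]^2.
From E = E° − (0.0592/n) log Q: log Q = (E° − E)·n/0.0592 = (+2.50 − (+2.400))·2/0.0592 = 3.3784.
So 2·log[Tl⁺] = 1·log(0.0257) − log Q = -1.5901 − (3.3784) = -4.9685; log[Tl⁺] = -4.9685 / 2 = -2.4842; [Tl⁺] = 10^(-2.4842) ≈ 0.0033 M.

0.0033 M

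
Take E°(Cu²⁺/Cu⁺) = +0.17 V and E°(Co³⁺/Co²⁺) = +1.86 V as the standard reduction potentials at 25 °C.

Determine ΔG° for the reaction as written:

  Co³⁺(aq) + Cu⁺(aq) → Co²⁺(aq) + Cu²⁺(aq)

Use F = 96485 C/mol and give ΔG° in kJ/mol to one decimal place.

-163.1 kJ/mol

As written, Co³⁺/Co²⁺ is reduced (cathode) and Cu²⁺/Cu⁺ is oxidised (anode), so E°cell = (+1.86) − (+0.17) = +1.69 V.
Balancing electrons gives n = 1.
ΔG° = −nFE° = −(1)(96485)(+1.69) = -163,060 J = -163.1 kJ/mol.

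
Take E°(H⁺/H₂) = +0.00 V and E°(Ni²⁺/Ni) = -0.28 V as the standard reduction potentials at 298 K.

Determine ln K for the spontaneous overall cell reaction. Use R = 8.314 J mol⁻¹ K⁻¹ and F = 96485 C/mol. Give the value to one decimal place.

Cathode: H⁺/H₂; anode: Ni²⁺/Ni. E°cell = (+0.00) − (-0.28) = +0.28 V, with n = 2.
ΔG° = −nFE° = −RT ln K, so ln K = nFE°/(RT) = (2)(96485)(+0.28) / ((8.314)(298)) = 21.808.

21.8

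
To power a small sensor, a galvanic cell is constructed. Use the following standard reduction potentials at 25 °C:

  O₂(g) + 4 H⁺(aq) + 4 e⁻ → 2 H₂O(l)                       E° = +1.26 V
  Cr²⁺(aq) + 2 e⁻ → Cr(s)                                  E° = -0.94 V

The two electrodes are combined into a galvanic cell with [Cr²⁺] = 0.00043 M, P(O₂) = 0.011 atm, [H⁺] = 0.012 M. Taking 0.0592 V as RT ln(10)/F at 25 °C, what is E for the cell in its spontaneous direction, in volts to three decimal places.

O₂/H₂O is the cathode (higher E°), Cr²⁺/Cr the anode: E°cell = +1.26 − (-0.94) = +2.20 V, n = 4.
Overall: O₂(g) + 4 H⁺(aq) + 2 Cr(s) → 2 H₂O(l) + 2 Cr²⁺(aq)
Q = [Cr²⁺]^2 / (P(O₂)·[H⁺]^4); log Q = 2.909.
E = E° − (0.0592/n) log Q = +2.20 − (0.0592/4)(2.909) = +2.157 V.

+2.157 V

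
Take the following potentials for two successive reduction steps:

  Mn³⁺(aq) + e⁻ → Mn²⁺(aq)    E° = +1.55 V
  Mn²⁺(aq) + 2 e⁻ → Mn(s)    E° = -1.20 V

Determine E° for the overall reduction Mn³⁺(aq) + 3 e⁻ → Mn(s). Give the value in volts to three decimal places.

-0.283 V

Since ΔG° = −nFE° is additive over sequential reductions, n₃E°₃ = n₁E°₁ + n₂E°₂.
E°₃ = (1×+1.55 + 2×-1.20) / 3 = (-0.850) / 3 = -0.283 V.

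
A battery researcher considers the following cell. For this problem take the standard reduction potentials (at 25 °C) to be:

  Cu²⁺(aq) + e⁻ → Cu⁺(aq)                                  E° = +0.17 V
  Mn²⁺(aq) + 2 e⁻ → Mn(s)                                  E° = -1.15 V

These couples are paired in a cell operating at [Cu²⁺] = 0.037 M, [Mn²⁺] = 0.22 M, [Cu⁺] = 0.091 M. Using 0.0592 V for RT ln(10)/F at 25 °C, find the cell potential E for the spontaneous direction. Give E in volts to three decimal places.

+1.316 V

Cu²⁺/Cu⁺ is the cathode (higher E°), Mn²⁺/Mn the anode: E°cell = +0.17 − (-1.15) = +1.32 V, n = 2.
Overall: 2 Cu²⁺(aq) + Mn(s) → 2 Cu⁺(aq) + Mn²⁺(aq)
Q = [Cu⁺]^2·[Mn²⁺] / ([Cu²⁺]^2); log Q = 0.124.
E = E° − (0.0592/n) log Q = +1.32 − (0.0592/2)(0.124) = +1.316 V.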